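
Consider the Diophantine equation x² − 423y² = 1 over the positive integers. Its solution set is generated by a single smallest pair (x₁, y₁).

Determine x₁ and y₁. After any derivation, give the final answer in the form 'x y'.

√423 = [20; 1,1,3,4,3,1,1,40, …], period ℓ=8 (even) → k=7
step 0: (20, 1)  from 20·(1,0) + (0,1)
step 1: (21, 1)  from 1·(20,1) + (1,0)
step 2: (41, 2)  from 1·(21,1) + (20,1)
…
step 4: (617, 30)  from 4·(144,7) + (41,2)
step 5: (1995, 97)  from 3·(617,30) + (144,7)
step 6: (2612, 127)  from 1·(1995,97) + (617,30)
step 7: (4607, 224)  from 1·(2612,127) + (1995,97)
(x₁, y₁) = (4607, 224);  4607² − 423·224² = 1 ✓

4607 224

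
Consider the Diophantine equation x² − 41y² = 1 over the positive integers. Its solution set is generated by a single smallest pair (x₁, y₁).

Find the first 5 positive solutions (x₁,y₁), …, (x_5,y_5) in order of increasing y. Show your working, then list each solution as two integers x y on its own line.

2049 320
8396801 1311360
34410088449 5373952960
141012534067201 22022457918720
577869330197301249 90248027176961600

d=41: √d = [6; 2,2,12] (ℓ=3, odd), read p_5/q_5
k=0  a_k=6  p_k/q_k = 6/1
…
k=4  a_k=2  p_k/q_k = 826/129
k=5  a_k=2  p_k/q_k = 2049/320
(x₁, y₁) = (2049, 320);  2049² − 41·320² = 1 ✓
n=2: (2049,320)∘(2049,320) = (2049·2049+41·320·320, 2049·320+320·2049) = (8396801,1311360)
n=3: (8396801,1311360)∘(2049,320) = (2049·8396801+41·320·1311360, 2049·1311360+320·8396801) = (34410088449,5373952960)
n=4: (34410088449,5373952960)∘(2049,320) = (2049·34410088449+41·320·5373952960, 2049·5373952960+320·34410088449) = (141012534067201,22022457918720)
n=5: (141012534067201,22022457918720)∘(2049,320) = (2049·141012534067201+41·320·22022457918720, 2049·22022457918720+320·141012534067201) = (577869330197301249,90248027176961600)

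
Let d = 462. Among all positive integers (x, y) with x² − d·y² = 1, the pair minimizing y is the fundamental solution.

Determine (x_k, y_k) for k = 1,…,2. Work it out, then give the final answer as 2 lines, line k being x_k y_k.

√462 → a₀=21, period (2,42); ℓ=2 even so k=1
i=0: a=21 ⇒ p=21, q=1
i=1: a=2 ⇒ p=43, q=2
(x₁, y₁) = (43, 2);  43² − 462·2² = 1 ✓
n=2: (43,2)∘(43,2) = (43·43+462·2·2, 43·2+2·43) = (3697,172)

43 2
3697 172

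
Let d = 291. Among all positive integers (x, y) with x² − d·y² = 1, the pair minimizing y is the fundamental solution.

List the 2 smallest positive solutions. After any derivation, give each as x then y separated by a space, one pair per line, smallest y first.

[17; 17,34] for √291; ℓ=2 ⇒ convergent index 1
a_0=17:  p_0=17·1+0=17,  q_0=17·0+1=1
a_1=17:  p_1=17·17+1=290,  q_1=17·1+0=17
→ (290, 17).  Check: 290²=84100, 291·17²=84099, difference 1.
k=2:  x_2 = 290·290+291·17·17 = 168199,  y_2 = 290·17+17·290 = 9860

290 17
168199 9860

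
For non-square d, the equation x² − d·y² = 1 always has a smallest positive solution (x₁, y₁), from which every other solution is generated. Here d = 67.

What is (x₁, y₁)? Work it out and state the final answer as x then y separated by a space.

48842 5967

√67 = [8; 5,2,1,1,7,1,1,2,5,16, …], period ℓ=10 (even) → k=9
k=0  a_k=8  p_k/q_k = 8/1
k=1  a_k=5  p_k/q_k = 41/5
…
k=4  a_k=1  p_k/q_k = 221/27
…
k=8  a_k=2  p_k/q_k = 9053/1106
k=9  a_k=5  p_k/q_k = 48842/5967
fundamental: x₁=48842, y₁=5967  (since 2385540964 − 67·35605089 = 1)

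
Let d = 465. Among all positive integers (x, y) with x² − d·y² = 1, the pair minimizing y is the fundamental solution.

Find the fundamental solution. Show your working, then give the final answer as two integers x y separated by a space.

15871 736

√465 = [21; 1,1,3,2,2,2,3,1,1,42, …], period ℓ=10 (even) → k=9
i=0: a=21 ⇒ p=21, q=1
…
i=3: a=3 ⇒ p=151, q=7
i=4: a=2 ⇒ p=345, q=16
i=5: a=2 ⇒ p=841, q=39
…
i=8: a=1 ⇒ p=8949, q=415
i=9: a=1 ⇒ p=15871, q=736
(x₁, y₁) = (15871, 736);  15871² − 465·736² = 1 ✓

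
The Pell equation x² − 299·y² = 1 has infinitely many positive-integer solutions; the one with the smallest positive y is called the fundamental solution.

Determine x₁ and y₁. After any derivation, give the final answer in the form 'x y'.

√299 → a₀=17, period (3,2,3,34); ℓ=4 even so k=3
k=0  a_k=17  p_k/q_k = 17/1
…
k=2  a_k=2  p_k/q_k = 121/7
k=3  a_k=3  p_k/q_k = 415/24
fundamental: x₁=415, y₁=24  (since 172225 − 299·576 = 1)

415 24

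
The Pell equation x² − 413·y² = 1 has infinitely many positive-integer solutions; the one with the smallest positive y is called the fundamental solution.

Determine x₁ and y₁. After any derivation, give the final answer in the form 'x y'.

113399 5580

d=413: √d = [20; 3,9,1,4,1,9,3,40] (ℓ=8, even), read p_7/q_7
step 0: (20, 1)  from 20·(1,0) + (0,1)
…
step 3: (630, 31)  from 1·(569,28) + (61,3)
step 4: (3089, 152)  from 4·(630,31) + (569,28)
…
step 6: (36560, 1799)  from 9·(3719,183) + (3089,152)
step 7: (113399, 5580)  from 3·(36560,1799) + (3719,183)
(x₁, y₁) = (113399, 5580);  113399² − 413·5580² = 1 ✓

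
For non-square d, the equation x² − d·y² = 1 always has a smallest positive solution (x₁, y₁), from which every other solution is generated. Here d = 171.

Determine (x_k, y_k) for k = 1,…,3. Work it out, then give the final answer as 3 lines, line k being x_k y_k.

170 13
57799 4420
19651490 1502787

[13; 13,26] for √171; ℓ=2 ⇒ convergent index 1
a_0=13:  p_0=13·1+0=13,  q_0=13·0+1=1
a_1=13:  p_1=13·13+1=170,  q_1=13·1+0=13
fundamental: x₁=170, y₁=13  (since 28900 − 171·169 = 1)
(170+13√171)^2 = 57799 + 4420√171
(170+13√171)^3 = 19651490 + 1502787√171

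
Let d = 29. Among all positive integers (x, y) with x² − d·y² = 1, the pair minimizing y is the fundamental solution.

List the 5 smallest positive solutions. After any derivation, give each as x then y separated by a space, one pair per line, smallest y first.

d=29: √d = [5; 2,1,1,2,10] (ℓ=5, odd), read p_9/q_9
a_0=5:  p_0=5·1+0=5,  q_0=5·0+1=1
…
a_6=2:  p_6=2·727+70=1524,  q_6=2·135+13=283
…
a_8=1:  p_8=1·2251+1524=3775,  q_8=1·418+283=701
a_9=2:  p_9=2·3775+2251=9801,  q_9=2·701+418=1820
(x₁, y₁) = (9801, 1820);  9801² − 29·1820² = 1 ✓
(x_2, y_2) = (9801·9801 + 29·1820·1820, 9801·1820 + 1820·9801) = (192119201, 35675640)
(x_3, y_3) = (9801·192119201 + 29·1820·35675640, 9801·35675640 + 1820·192119201) = (3765920568201, 699313893460)
(x_4, y_4) = (9801·3765920568201 + 29·1820·699313893460, 9801·699313893460 + 1820·3765920568201) = (73819574785756801, 13707950903927280)
(x_5, y_5) = (9801·73819574785756801 + 29·1820·13707950903927280, 9801·13707950903927280 + 1820·73819574785756801) = (1447011301184484245001, 268703252919468649100)

9801 1820
192119201 35675640
3765920568201 699313893460
73819574785756801 13707950903927280
1447011301184484245001 268703252919468649100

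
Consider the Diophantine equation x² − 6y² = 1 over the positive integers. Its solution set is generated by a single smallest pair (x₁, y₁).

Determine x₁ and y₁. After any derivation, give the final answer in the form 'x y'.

√6 → a₀=2, period (2,4); ℓ=2 even so k=1
i=0: a=2 ⇒ p=2, q=1
i=1: a=2 ⇒ p=5, q=2
(x₁, y₁) = (5, 2);  5² − 6·2² = 1 ✓

5 2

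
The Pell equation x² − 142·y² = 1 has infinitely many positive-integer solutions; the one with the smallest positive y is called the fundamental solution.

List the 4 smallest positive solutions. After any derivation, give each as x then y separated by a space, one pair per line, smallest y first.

143 12
40897 3432
11696399 981540
3345129217 280717008

[11; 1,10,1,22] for √142; ℓ=4 ⇒ convergent index 3
i=0: a=11 ⇒ p=11, q=1
i=1: a=1 ⇒ p=12, q=1
i=2: a=10 ⇒ p=131, q=11
i=3: a=1 ⇒ p=143, q=12
(x₁, y₁) = (143, 12);  143² − 142·12² = 1 ✓
(x_2, y_2) = (143·143 + 142·12·12, 143·12 + 12·143) = (40897, 3432)
(x_3, y_3) = (143·40897 + 142·12·3432, 143·3432 + 12·40897) = (11696399, 981540)
(x_4, y_4) = (143·11696399 + 142·12·981540, 143·981540 + 12·11696399) = (3345129217, 280717008)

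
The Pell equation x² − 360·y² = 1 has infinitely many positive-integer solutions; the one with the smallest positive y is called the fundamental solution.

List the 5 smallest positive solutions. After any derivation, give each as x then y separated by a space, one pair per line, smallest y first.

√360 = [18; 1,36, …], period ℓ=2 (even) → k=1
k=0  a_k=18  p_k/q_k = 18/1
k=1  a_k=1  p_k/q_k = 19/1
(x₁, y₁) = (19, 1);  19² − 360·1² = 1 ✓
(x_2, y_2) = (19·19 + 360·1·1, 19·1 + 1·19) = (721, 38)
(x_3, y_3) = (19·721 + 360·1·38, 19·38 + 1·721) = (27379, 1443)
(x_4, y_4) = (19·27379 + 360·1·1443, 19·1443 + 1·27379) = (1039681, 54796)
(x_5, y_5) = (19·1039681 + 360·1·54796, 19·54796 + 1·1039681) = (39480499, 2080805)

19 1
721 38
27379 1443
1039681 54796
39480499 2080805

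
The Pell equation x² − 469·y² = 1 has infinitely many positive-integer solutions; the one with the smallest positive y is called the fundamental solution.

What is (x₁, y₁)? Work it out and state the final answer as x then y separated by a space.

137215 6336

√469 = [21; 1,1,1,10,6,10,1,1,1,42, …], period ℓ=10 (even) → k=9
step 0: (21, 1)  from 21·(1,0) + (0,1)
step 1: (22, 1)  from 1·(21,1) + (1,0)
step 2: (43, 2)  from 1·(22,1) + (21,1)
step 3: (65, 3)  from 1·(43,2) + (22,1)
step 4: (693, 32)  from 10·(65,3) + (43,2)
…
step 8: (90069, 4159)  from 1·(47146,2177) + (42923,1982)
step 9: (137215, 6336)  from 1·(90069,4159) + (47146,2177)
(x₁, y₁) = (137215, 6336);  137215² − 469·6336² = 1 ✓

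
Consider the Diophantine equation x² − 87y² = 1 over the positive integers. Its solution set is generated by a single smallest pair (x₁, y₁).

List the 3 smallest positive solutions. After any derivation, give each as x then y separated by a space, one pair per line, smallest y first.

d=87: √d = [9; 3,18] (ℓ=2, even), read p_1/q_1
k=0  a_k=9  p_k/q_k = 9/1
k=1  a_k=3  p_k/q_k = 28/3
(x₁, y₁) = (28, 3);  28² − 87·3² = 1 ✓
k=2:  x_2 = 28·28+87·3·3 = 1567,  y_2 = 28·3+3·28 = 168
k=3:  x_3 = 28·1567+87·3·168 = 87724,  y_3 = 28·168+3·1567 = 9405

28 3
1567 168
87724 9405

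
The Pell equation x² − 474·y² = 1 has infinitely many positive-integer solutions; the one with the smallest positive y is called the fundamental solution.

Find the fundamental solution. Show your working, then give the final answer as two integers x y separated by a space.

√474 = [21; 1,3,2,1,1,…,3,1,42, …], period ℓ=14 (even) → k=13
step 0: (21, 1)  from 21·(1,0) + (0,1)
…
step 2: (87, 4)  from 3·(22,1) + (21,1)
…
step 5: (479, 22)  from 1·(283,13) + (196,9)
step 6: (762, 35)  from 1·(479,22) + (283,13)
step 7: (5051, 232)  from 6·(762,35) + (479,22)
…
step 10: (16677, 766)  from 1·(10864,499) + (5813,267)
step 11: (44218, 2031)  from 2·(16677,766) + (10864,499)
step 12: (149331, 6859)  from 3·(44218,2031) + (16677,766)
step 13: (193549, 8890)  from 1·(149331,6859) + (44218,2031)
(x₁, y₁) = (193549, 8890);  193549² − 474·8890² = 1 ✓

193549 8890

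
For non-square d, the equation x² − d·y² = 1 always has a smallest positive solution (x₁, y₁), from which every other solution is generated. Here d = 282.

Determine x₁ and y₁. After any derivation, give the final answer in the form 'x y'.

2351 140

√282 = [16; 1,3,1,4,1,3,1,32, …], period ℓ=8 (even) → k=7
i=0: a=16 ⇒ p=16, q=1
i=1: a=1 ⇒ p=17, q=1
…
i=3: a=1 ⇒ p=84, q=5
…
i=5: a=1 ⇒ p=487, q=29
i=6: a=3 ⇒ p=1864, q=111
i=7: a=1 ⇒ p=2351, q=140
(x₁, y₁) = (2351, 140);  2351² − 282·140² = 1 ✓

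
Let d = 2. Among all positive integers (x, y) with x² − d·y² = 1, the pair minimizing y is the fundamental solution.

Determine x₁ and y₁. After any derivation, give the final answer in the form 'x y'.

3 2

d=2: √d = [1; 2] (ℓ=1, odd), read p_1/q_1
step 0: (1, 1)  from 1·(1,0) + (0,1)
step 1: (3, 2)  from 2·(1,1) + (1,0)
→ (3, 2).  Check: 3²=9, 2·2²=8, difference 1.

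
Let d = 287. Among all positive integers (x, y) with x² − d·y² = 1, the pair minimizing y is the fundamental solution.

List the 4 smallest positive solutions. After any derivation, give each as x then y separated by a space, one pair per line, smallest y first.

d=287: √d = [16; 1,15,1,32] (ℓ=4, even), read p_3/q_3
step 0: (16, 1)  from 16·(1,0) + (0,1)
step 1: (17, 1)  from 1·(16,1) + (1,0)
step 2: (271, 16)  from 15·(17,1) + (16,1)
step 3: (288, 17)  from 1·(271,16) + (17,1)
(x₁, y₁) = (288, 17);  288² − 287·17² = 1 ✓
k=2:  x_2 = 288·288+287·17·17 = 165887,  y_2 = 288·17+17·288 = 9792
k=3:  x_3 = 288·165887+287·17·9792 = 95550624,  y_3 = 288·9792+17·165887 = 5640175
k=4:  x_4 = 288·95550624+287·17·5640175 = 55036993537,  y_4 = 288·5640175+17·95550624 = 3248731008

288 17
165887 9792
95550624 5640175
55036993537 3248731008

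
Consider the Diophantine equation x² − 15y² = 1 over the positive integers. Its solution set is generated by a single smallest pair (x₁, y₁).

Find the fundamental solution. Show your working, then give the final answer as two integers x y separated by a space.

4 1

√15 = [3; 1,6, …], period ℓ=2 (even) → k=1
a_0=3:  p_0=3·1+0=3,  q_0=3·0+1=1
a_1=1:  p_1=1·3+1=4,  q_1=1·1+0=1
→ (4, 1).  Check: 4²=16, 15·1²=15, difference 1.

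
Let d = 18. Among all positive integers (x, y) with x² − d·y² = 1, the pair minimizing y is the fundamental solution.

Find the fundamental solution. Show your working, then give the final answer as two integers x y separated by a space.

d=18: √d = [4; 4,8] (ℓ=2, even), read p_1/q_1
step 0: (4, 1)  from 4·(1,0) + (0,1)
step 1: (17, 4)  from 4·(4,1) + (1,0)
(x₁, y₁) = (17, 4);  17² − 18·4² = 1 ✓

17 4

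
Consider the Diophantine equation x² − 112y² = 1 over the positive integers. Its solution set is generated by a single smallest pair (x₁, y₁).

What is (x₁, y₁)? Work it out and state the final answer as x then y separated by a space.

d=112: √d = [10; 1,1,2,1,1,20] (ℓ=6, even), read p_5/q_5
k=0  a_k=10  p_k/q_k = 10/1
…
k=2  a_k=1  p_k/q_k = 21/2
k=3  a_k=2  p_k/q_k = 53/5
k=4  a_k=1  p_k/q_k = 74/7
k=5  a_k=1  p_k/q_k = 127/12
→ (127, 12).  Check: 127²=16129, 112·12²=16128, difference 1.

127 12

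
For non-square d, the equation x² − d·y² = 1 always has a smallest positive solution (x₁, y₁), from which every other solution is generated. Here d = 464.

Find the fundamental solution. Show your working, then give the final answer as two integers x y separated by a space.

9801 455

d=464: √d = [21; 1,1,5,1,1,1,5,1,1,42] (ℓ=10, even), read p_9/q_9
a_0=21:  p_0=21·1+0=21,  q_0=21·0+1=1
a_1=1:  p_1=1·21+1=22,  q_1=1·1+0=1
a_2=1:  p_2=1·22+21=43,  q_2=1·1+1=2
a_3=5:  p_3=5·43+22=237,  q_3=5·2+1=11
a_4=1:  p_4=1·237+43=280,  q_4=1·11+2=13
a_5=1:  p_5=1·280+237=517,  q_5=1·13+11=24
a_6=1:  p_6=1·517+280=797,  q_6=1·24+13=37
a_7=5:  p_7=5·797+517=4502,  q_7=5·37+24=209
a_8=1:  p_8=1·4502+797=5299,  q_8=1·209+37=246
a_9=1:  p_9=1·5299+4502=9801,  q_9=1·246+209=455
(x₁, y₁) = (9801, 455);  9801² − 464·455² = 1 ✓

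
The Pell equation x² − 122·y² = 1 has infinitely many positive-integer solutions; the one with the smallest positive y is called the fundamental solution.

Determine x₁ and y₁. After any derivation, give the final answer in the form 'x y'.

243 22

√122 = [11; 22, …], period ℓ=1 (odd) → k=1
i=0: a=11 ⇒ p=11, q=1
i=1: a=22 ⇒ p=243, q=22
(x₁, y₁) = (243, 22);  243² − 122·22² = 1 ✓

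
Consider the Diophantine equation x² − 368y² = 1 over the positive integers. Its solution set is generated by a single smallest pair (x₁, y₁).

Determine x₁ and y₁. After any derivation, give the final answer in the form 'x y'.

1151 60

√368 → a₀=19, period (5,2,5,38); ℓ=4 even so k=3
a_0=19:  p_0=19·1+0=19,  q_0=19·0+1=1
…
a_2=2:  p_2=2·96+19=211,  q_2=2·5+1=11
a_3=5:  p_3=5·211+96=1151,  q_3=5·11+5=60
→ (1151, 60).  Check: 1151²=1324801, 368·60²=1324800, difference 1.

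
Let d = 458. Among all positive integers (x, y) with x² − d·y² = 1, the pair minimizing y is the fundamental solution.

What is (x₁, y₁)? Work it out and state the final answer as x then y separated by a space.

d=458: √d = [21; 2,2,42] (ℓ=3, odd), read p_5/q_5
step 0: (21, 1)  from 21·(1,0) + (0,1)
…
step 3: (4537, 212)  from 42·(107,5) + (43,2)
step 4: (9181, 429)  from 2·(4537,212) + (107,5)
step 5: (22899, 1070)  from 2·(9181,429) + (4537,212)
→ (22899, 1070).  Check: 22899²=524364201, 458·1070²=524364200, difference 1.

22899 1070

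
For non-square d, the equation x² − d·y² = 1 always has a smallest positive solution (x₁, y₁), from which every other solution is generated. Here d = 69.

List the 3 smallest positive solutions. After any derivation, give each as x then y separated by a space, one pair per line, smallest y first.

7775 936
120901249 14554800
1880014414175 226327139064

√69 = [8; 3,3,1,4,1,3,3,16, …], period ℓ=8 (even) → k=7
i=0: a=8 ⇒ p=8, q=1
i=1: a=3 ⇒ p=25, q=3
i=2: a=3 ⇒ p=83, q=10
i=3: a=1 ⇒ p=108, q=13
i=4: a=4 ⇒ p=515, q=62
i=5: a=1 ⇒ p=623, q=75
i=6: a=3 ⇒ p=2384, q=287
i=7: a=3 ⇒ p=7775, q=936
fundamental: x₁=7775, y₁=936  (since 60450625 − 69·876096 = 1)
(x_2, y_2) = (7775·7775 + 69·936·936, 7775·936 + 936·7775) = (120901249, 14554800)
(x_3, y_3) = (7775·120901249 + 69·936·14554800, 7775·14554800 + 936·120901249) = (1880014414175, 226327139064)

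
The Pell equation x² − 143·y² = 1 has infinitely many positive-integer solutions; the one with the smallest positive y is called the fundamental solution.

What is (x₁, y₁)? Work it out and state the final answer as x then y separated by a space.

12 1

√143 = [11; 1,22, …], period ℓ=2 (even) → k=1
a_0=11:  p_0=11·1+0=11,  q_0=11·0+1=1
a_1=1:  p_1=1·11+1=12,  q_1=1·1+0=1
fundamental: x₁=12, y₁=1  (since 144 − 143·1 = 1)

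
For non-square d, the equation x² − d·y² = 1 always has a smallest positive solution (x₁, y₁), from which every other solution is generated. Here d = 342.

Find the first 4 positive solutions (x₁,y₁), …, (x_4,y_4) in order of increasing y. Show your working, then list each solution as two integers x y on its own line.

37 2
2737 148
202501 10950
14982337 810152

√342 → a₀=18, period (2,36); ℓ=2 even so k=1
step 0: (18, 1)  from 18·(1,0) + (0,1)
step 1: (37, 2)  from 2·(18,1) + (1,0)
fundamental: x₁=37, y₁=2  (since 1369 − 342·4 = 1)
(37+2√342)^2 = 2737 + 148√342
(37+2√342)^3 = 202501 + 10950√342
(37+2√342)^4 = 14982337 + 810152√342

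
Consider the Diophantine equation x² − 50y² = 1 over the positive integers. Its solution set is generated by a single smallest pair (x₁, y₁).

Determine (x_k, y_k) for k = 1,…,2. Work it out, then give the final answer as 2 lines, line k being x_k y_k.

√50 → a₀=7, period (14); ℓ=1 odd so k=1
step 0: (7, 1)  from 7·(1,0) + (0,1)
step 1: (99, 14)  from 14·(7,1) + (1,0)
fundamental: x₁=99, y₁=14  (since 9801 − 50·196 = 1)
k=2:  x_2 = 99·99+50·14·14 = 19601,  y_2 = 99·14+14·99 = 2772

99 14
19601 2772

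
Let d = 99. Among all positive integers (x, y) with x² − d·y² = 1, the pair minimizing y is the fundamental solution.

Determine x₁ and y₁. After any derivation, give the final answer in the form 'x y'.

10 1

√99 = [9; 1,18, …], period ℓ=2 (even) → k=1
a_0=9:  p_0=9·1+0=9,  q_0=9·0+1=1
a_1=1:  p_1=1·9+1=10,  q_1=1·1+0=1
fundamental: x₁=10, y₁=1  (since 100 − 99·1 = 1)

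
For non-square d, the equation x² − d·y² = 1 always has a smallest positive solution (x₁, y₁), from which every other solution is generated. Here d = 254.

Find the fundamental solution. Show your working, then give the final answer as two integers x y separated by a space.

√254 = [15; 1,14,1,30, …], period ℓ=4 (even) → k=3
i=0: a=15 ⇒ p=15, q=1
i=1: a=1 ⇒ p=16, q=1
i=2: a=14 ⇒ p=239, q=15
i=3: a=1 ⇒ p=255, q=16
→ (255, 16).  Check: 255²=65025, 254·16²=65024, difference 1.

255 16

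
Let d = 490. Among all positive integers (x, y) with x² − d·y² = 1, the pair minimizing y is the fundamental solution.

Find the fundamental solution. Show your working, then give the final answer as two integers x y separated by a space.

1039681 46968

[22; 7,2,1,4,4,4,1,2,7,44] for √490; ℓ=10 ⇒ convergent index 9
step 0: (22, 1)  from 22·(1,0) + (0,1)
step 1: (155, 7)  from 7·(22,1) + (1,0)
…
step 3: (487, 22)  from 1·(332,15) + (155,7)
step 4: (2280, 103)  from 4·(487,22) + (332,15)
…
step 6: (40708, 1839)  from 4·(9607,434) + (2280,103)
…
step 8: (141338, 6385)  from 2·(50315,2273) + (40708,1839)
step 9: (1039681, 46968)  from 7·(141338,6385) + (50315,2273)
→ (1039681, 46968).  Check: 1039681²=1080936581761, 490·46968²=1080936581760, difference 1.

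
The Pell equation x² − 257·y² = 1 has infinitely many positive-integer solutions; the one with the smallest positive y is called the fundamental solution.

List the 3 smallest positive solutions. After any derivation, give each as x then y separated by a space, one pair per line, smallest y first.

d=257: √d = [16; 32] (ℓ=1, odd), read p_1/q_1
a_0=16:  p_0=16·1+0=16,  q_0=16·0+1=1
a_1=32:  p_1=32·16+1=513,  q_1=32·1+0=32
(x₁, y₁) = (513, 32);  513² − 257·32² = 1 ✓
(x_2, y_2) = (513·513 + 257·32·32, 513·32 + 32·513) = (526337, 32832)
(x_3, y_3) = (513·526337 + 257·32·32832, 513·32832 + 32·526337) = (540021249, 33685600)

513 32
526337 32832
540021249 33685600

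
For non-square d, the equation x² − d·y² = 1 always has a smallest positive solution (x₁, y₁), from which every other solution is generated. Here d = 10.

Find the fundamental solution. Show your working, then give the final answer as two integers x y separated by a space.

19 6

√10 = [3; 6, …], period ℓ=1 (odd) → k=1
k=0  a_k=3  p_k/q_k = 3/1
k=1  a_k=6  p_k/q_k = 19/6
(x₁, y₁) = (19, 6);  19² − 10·6² = 1 ✓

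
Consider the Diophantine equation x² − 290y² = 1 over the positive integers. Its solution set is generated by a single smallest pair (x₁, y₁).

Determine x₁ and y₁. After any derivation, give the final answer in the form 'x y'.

√290 = [17; 34, …], period ℓ=1 (odd) → k=1
step 0: (17, 1)  from 17·(1,0) + (0,1)
step 1: (579, 34)  from 34·(17,1) + (1,0)
→ (579, 34).  Check: 579²=335241, 290·34²=335240, difference 1.

579 34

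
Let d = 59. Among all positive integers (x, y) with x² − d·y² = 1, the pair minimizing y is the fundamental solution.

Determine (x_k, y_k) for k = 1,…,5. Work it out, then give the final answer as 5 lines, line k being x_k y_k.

530 69
561799 73140
595506410 77528331
631236232801 82179957720
669109811262650 87110677654869

√59 → a₀=7, period (1,2,7,2,1,14); ℓ=6 even so k=5
step 0: (7, 1)  from 7·(1,0) + (0,1)
step 1: (8, 1)  from 1·(7,1) + (1,0)
step 2: (23, 3)  from 2·(8,1) + (7,1)
step 3: (169, 22)  from 7·(23,3) + (8,1)
step 4: (361, 47)  from 2·(169,22) + (23,3)
step 5: (530, 69)  from 1·(361,47) + (169,22)
fundamental: x₁=530, y₁=69  (since 280900 − 59·4761 = 1)
k=2:  x_2 = 530·530+59·69·69 = 561799,  y_2 = 530·69+69·530 = 73140
k=3:  x_3 = 530·561799+59·69·73140 = 595506410,  y_3 = 530·73140+69·561799 = 77528331
k=4:  x_4 = 530·595506410+59·69·77528331 = 631236232801,  y_4 = 530·77528331+69·595506410 = 82179957720
k=5:  x_5 = 530·631236232801+59·69·82179957720 = 669109811262650,  y_5 = 530·82179957720+69·631236232801 = 87110677654869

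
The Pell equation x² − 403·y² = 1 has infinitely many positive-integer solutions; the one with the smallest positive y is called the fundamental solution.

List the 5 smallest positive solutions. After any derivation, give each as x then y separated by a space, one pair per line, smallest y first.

669878 33369
897473069767 44706317964
1202394930058086974 59895557730143415
1610915821914004898868577 80245432842261314788776
2158234137903017152358511160238 107509300122956754498421235241

d=403: √d = [20; 13,2,1,3,1,3,1,2,13,40] (ℓ=10, even), read p_9/q_9
step 0: (20, 1)  from 20·(1,0) + (0,1)
step 1: (261, 13)  from 13·(20,1) + (1,0)
step 2: (542, 27)  from 2·(261,13) + (20,1)
step 3: (803, 40)  from 1·(542,27) + (261,13)
…
step 5: (3754, 187)  from 1·(2951,147) + (803,40)
step 6: (14213, 708)  from 3·(3754,187) + (2951,147)
step 7: (17967, 895)  from 1·(14213,708) + (3754,187)
step 8: (50147, 2498)  from 2·(17967,895) + (14213,708)
step 9: (669878, 33369)  from 13·(50147,2498) + (17967,895)
(x₁, y₁) = (669878, 33369);  669878² − 403·33369² = 1 ✓
(x_2, y_2) = (669878·669878 + 403·33369·33369, 669878·33369 + 33369·669878) = (897473069767, 44706317964)
(x_3, y_3) = (669878·897473069767 + 403·33369·44706317964, 669878·44706317964 + 33369·897473069767) = (1202394930058086974, 59895557730143415)
(x_4, y_4) = (669878·1202394930058086974 + 403·33369·59895557730143415, 669878·59895557730143415 + 33369·1202394930058086974) = (1610915821914004898868577, 80245432842261314788776)
(x_5, y_5) = (669878·1610915821914004898868577 + 403·33369·80245432842261314788776, 669878·80245432842261314788776 + 33369·1610915821914004898868577) = (2158234137903017152358511160238, 107509300122956754498421235241)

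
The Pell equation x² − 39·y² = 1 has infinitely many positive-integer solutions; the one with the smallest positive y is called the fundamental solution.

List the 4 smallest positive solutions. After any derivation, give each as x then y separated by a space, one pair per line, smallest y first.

√39 → a₀=6, period (4,12); ℓ=2 even so k=1
k=0  a_k=6  p_k/q_k = 6/1
k=1  a_k=4  p_k/q_k = 25/4
(x₁, y₁) = (25, 4);  25² − 39·4² = 1 ✓
k=2:  x_2 = 25·25+39·4·4 = 1249,  y_2 = 25·4+4·25 = 200
k=3:  x_3 = 25·1249+39·4·200 = 62425,  y_3 = 25·200+4·1249 = 9996
k=4:  x_4 = 25·62425+39·4·9996 = 3120001,  y_4 = 25·9996+4·62425 = 499600

25 4
1249 200
62425 9996
3120001 499600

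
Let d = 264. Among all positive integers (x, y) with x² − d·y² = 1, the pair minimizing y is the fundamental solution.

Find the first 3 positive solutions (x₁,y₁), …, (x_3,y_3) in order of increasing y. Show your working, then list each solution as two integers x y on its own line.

√264 → a₀=16, period (4,32); ℓ=2 even so k=1
i=0: a=16 ⇒ p=16, q=1
i=1: a=4 ⇒ p=65, q=4
(x₁, y₁) = (65, 4);  65² − 264·4² = 1 ✓
(65+4√264)^2 = 8449 + 520√264
(65+4√264)^3 = 1098305 + 67596√264

65 4
8449 520
1098305 67596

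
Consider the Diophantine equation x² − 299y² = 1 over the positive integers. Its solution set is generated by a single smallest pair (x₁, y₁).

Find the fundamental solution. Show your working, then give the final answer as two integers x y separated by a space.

415 24

√299 = [17; 3,2,3,34, …], period ℓ=4 (even) → k=3
a_0=17:  p_0=17·1+0=17,  q_0=17·0+1=1
…
a_2=2:  p_2=2·52+17=121,  q_2=2·3+1=7
a_3=3:  p_3=3·121+52=415,  q_3=3·7+3=24
fundamental: x₁=415, y₁=24  (since 172225 − 299·576 = 1)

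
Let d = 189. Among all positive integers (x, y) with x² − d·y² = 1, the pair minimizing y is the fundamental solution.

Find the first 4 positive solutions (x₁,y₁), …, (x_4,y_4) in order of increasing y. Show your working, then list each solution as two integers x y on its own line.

55 4
6049 440
665335 48396
73180801 5323120

d=189: √d = [13; 1,2,1,26] (ℓ=4, even), read p_3/q_3
a_0=13:  p_0=13·1+0=13,  q_0=13·0+1=1
a_1=1:  p_1=1·13+1=14,  q_1=1·1+0=1
a_2=2:  p_2=2·14+13=41,  q_2=2·1+1=3
a_3=1:  p_3=1·41+14=55,  q_3=1·3+1=4
fundamental: x₁=55, y₁=4  (since 3025 − 189·16 = 1)
(x_2, y_2) = (55·55 + 189·4·4, 55·4 + 4·55) = (6049, 440)
(x_3, y_3) = (55·6049 + 189·4·440, 55·440 + 4·6049) = (665335, 48396)
(x_4, y_4) = (55·665335 + 189·4·48396, 55·48396 + 4·665335) = (73180801, 5323120)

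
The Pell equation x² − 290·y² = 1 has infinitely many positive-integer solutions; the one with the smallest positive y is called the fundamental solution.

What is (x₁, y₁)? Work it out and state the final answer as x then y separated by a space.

d=290: √d = [17; 34] (ℓ=1, odd), read p_1/q_1
k=0  a_k=17  p_k/q_k = 17/1
k=1  a_k=34  p_k/q_k = 579/34
→ (579, 34).  Check: 579²=335241, 290·34²=335240, difference 1.

579 34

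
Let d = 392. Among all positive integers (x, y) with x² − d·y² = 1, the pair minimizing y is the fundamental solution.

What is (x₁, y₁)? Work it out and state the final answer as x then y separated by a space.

√392 = [19; 1,3,1,38, …], period ℓ=4 (even) → k=3
a_0=19:  p_0=19·1+0=19,  q_0=19·0+1=1
a_1=1:  p_1=1·19+1=20,  q_1=1·1+0=1
a_2=3:  p_2=3·20+19=79,  q_2=3·1+1=4
a_3=1:  p_3=1·79+20=99,  q_3=1·4+1=5
→ (99, 5).  Check: 99²=9801, 392·5²=9800, difference 1.

99 5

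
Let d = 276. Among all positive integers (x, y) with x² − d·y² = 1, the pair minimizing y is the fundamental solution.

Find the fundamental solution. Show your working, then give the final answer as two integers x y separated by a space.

7775 468

√276 = [16; 1,1,1,1,2,2,2,1,1,1,1,32, …], period ℓ=12 (even) → k=11
a_0=16:  p_0=16·1+0=16,  q_0=16·0+1=1
…
a_4=1:  p_4=1·50+33=83,  q_4=1·3+2=5
a_5=2:  p_5=2·83+50=216,  q_5=2·5+3=13
…
a_10=1:  p_10=1·3007+1761=4768,  q_10=1·181+106=287
a_11=1:  p_11=1·4768+3007=7775,  q_11=1·287+181=468
→ (7775, 468).  Check: 7775²=60450625, 276·468²=60450624, difference 1.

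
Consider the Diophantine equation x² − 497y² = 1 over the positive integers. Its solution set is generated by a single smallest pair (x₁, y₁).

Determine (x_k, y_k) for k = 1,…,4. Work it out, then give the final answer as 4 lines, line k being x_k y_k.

1201887 53912
2889064721537 129592263888
6944658661946678751 311510514535059400
16693389930459326703284737 748800875565868281911712

d=497: √d = [22; 3,2,2,5,6,5,2,2,3,44] (ℓ=10, even), read p_9/q_9
i=0: a=22 ⇒ p=22, q=1
…
i=2: a=2 ⇒ p=156, q=7
…
i=4: a=5 ⇒ p=2051, q=92
i=5: a=6 ⇒ p=12685, q=569
i=6: a=5 ⇒ p=65476, q=2937
i=7: a=2 ⇒ p=143637, q=6443
i=8: a=2 ⇒ p=352750, q=15823
i=9: a=3 ⇒ p=1201887, q=53912
(x₁, y₁) = (1201887, 53912);  1201887² − 497·53912² = 1 ✓
k=2:  x_2 = 1201887·1201887+497·53912·53912 = 2889064721537,  y_2 = 1201887·53912+53912·1201887 = 129592263888
k=3:  x_3 = 1201887·2889064721537+497·53912·129592263888 = 6944658661946678751,  y_3 = 1201887·129592263888+53912·2889064721537 = 311510514535059400
k=4:  x_4 = 1201887·6944658661946678751+497·53912·311510514535059400 = 16693389930459326703284737,  y_4 = 1201887·311510514535059400+53912·6944658661946678751 = 748800875565868281911712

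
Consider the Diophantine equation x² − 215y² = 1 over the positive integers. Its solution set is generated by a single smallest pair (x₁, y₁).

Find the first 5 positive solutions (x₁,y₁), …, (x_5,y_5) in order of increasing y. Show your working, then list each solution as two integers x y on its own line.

[14; 1,1,1,28] for √215; ℓ=4 ⇒ convergent index 3
a_0=14:  p_0=14·1+0=14,  q_0=14·0+1=1
…
a_2=1:  p_2=1·15+14=29,  q_2=1·1+1=2
a_3=1:  p_3=1·29+15=44,  q_3=1·2+1=3
fundamental: x₁=44, y₁=3  (since 1936 − 215·9 = 1)
(44+3√215)^2 = 3871 + 264√215
(44+3√215)^3 = 340604 + 23229√215
(44+3√215)^4 = 29969281 + 2043888√215
(44+3√215)^5 = 2636956124 + 179838915√215

44 3
3871 264
340604 23229
29969281 2043888
2636956124 179838915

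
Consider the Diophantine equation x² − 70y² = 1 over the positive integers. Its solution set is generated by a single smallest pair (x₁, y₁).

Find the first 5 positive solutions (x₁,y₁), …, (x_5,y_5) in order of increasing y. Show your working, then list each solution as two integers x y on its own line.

d=70: √d = [8; 2,1,2,1,2,16] (ℓ=6, even), read p_5/q_5
k=0  a_k=8  p_k/q_k = 8/1
…
k=2  a_k=1  p_k/q_k = 25/3
…
k=4  a_k=1  p_k/q_k = 92/11
k=5  a_k=2  p_k/q_k = 251/30
fundamental: x₁=251, y₁=30  (since 63001 − 70·900 = 1)
k=2:  x_2 = 251·251+70·30·30 = 126001,  y_2 = 251·30+30·251 = 15060
k=3:  x_3 = 251·126001+70·30·15060 = 63252251,  y_3 = 251·15060+30·126001 = 7560090
k=4:  x_4 = 251·63252251+70·30·7560090 = 31752504001,  y_4 = 251·7560090+30·63252251 = 3795150120
k=5:  x_5 = 251·31752504001+70·30·3795150120 = 15939693756251,  y_5 = 251·3795150120+30·31752504001 = 1905157800150

251 30
126001 15060
63252251 7560090
31752504001 3795150120
15939693756251 1905157800150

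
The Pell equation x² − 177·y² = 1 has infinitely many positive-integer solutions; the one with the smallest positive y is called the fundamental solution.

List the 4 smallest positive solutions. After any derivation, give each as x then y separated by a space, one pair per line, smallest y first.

62423 4692
7793261857 585777432
972957569736599 73131969270780
121469860743542176897 9130233834994022448

d=177: √d = [13; 3,3,2,8,2,3,3,26] (ℓ=8, even), read p_7/q_7
a_0=13:  p_0=13·1+0=13,  q_0=13·0+1=1
a_1=3:  p_1=3·13+1=40,  q_1=3·1+0=3
a_2=3:  p_2=3·40+13=133,  q_2=3·3+1=10
…
a_6=3:  p_6=3·5468+2581=18985,  q_6=3·411+194=1427
a_7=3:  p_7=3·18985+5468=62423,  q_7=3·1427+411=4692
(x₁, y₁) = (62423, 4692);  62423² − 177·4692² = 1 ✓
n=2: (62423,4692)∘(62423,4692) = (62423·62423+177·4692·4692, 62423·4692+4692·62423) = (7793261857,585777432)
n=3: (7793261857,585777432)∘(62423,4692) = (62423·7793261857+177·4692·585777432, 62423·585777432+4692·7793261857) = (972957569736599,73131969270780)
n=4: (972957569736599,73131969270780)∘(62423,4692) = (62423·972957569736599+177·4692·73131969270780, 62423·73131969270780+4692·972957569736599) = (121469860743542176897,9130233834994022448)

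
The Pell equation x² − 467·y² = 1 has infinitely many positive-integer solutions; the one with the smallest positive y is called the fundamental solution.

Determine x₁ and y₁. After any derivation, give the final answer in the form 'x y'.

1625626 75225

d=467: √d = [21; 1,1,1,1,3,…,1,1,42] (ℓ=14, even), read p_13/q_13
step 0: (21, 1)  from 21·(1,0) + (0,1)
…
step 2: (43, 2)  from 1·(22,1) + (21,1)
…
step 8: (82767, 3830)  from 3·(27164,1257) + (1275,59)
…
step 10: (358232, 16577)  from 1·(275465,12747) + (82767,3830)
step 11: (633697, 29324)  from 1·(358232,16577) + (275465,12747)
step 12: (991929, 45901)  from 1·(633697,29324) + (358232,16577)
step 13: (1625626, 75225)  from 1·(991929,45901) + (633697,29324)
→ (1625626, 75225).  Check: 1625626²=2642659891876, 467·75225²=2642659891875, difference 1.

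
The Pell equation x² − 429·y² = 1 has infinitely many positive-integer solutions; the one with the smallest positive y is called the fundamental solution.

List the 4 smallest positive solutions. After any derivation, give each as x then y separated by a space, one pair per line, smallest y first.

1524095 73584
4645731138049 224298012960
14161071197688057215 683702960124468816
43165635614076113391052801 2084056526021580302230080

[20; 1,2,2,9,1,12,1,9,2,2,1,40] for √429; ℓ=12 ⇒ convergent index 11
a_0=20:  p_0=20·1+0=20,  q_0=20·0+1=1
a_1=1:  p_1=1·20+1=21,  q_1=1·1+0=1
…
a_3=2:  p_3=2·62+21=145,  q_3=2·3+1=7
…
a_5=1:  p_5=1·1367+145=1512,  q_5=1·66+7=73
…
a_7=1:  p_7=1·19511+1512=21023,  q_7=1·942+73=1015
…
a_9=2:  p_9=2·208718+21023=438459,  q_9=2·10077+1015=21169
a_10=2:  p_10=2·438459+208718=1085636,  q_10=2·21169+10077=52415
a_11=1:  p_11=1·1085636+438459=1524095,  q_11=1·52415+21169=73584
→ (1524095, 73584).  Check: 1524095²=2322865569025, 429·73584²=2322865569024, difference 1.
(1524095+73584√429)^2 = 4645731138049 + 224298012960√429
(1524095+73584√429)^3 = 14161071197688057215 + 683702960124468816√429
(1524095+73584√429)^4 = 43165635614076113391052801 + 2084056526021580302230080√429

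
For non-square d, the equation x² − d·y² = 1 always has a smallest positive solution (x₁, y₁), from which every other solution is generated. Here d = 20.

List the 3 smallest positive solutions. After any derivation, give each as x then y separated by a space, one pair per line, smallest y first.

9 2
161 36
2889 646

[4; 2,8] for √20; ℓ=2 ⇒ convergent index 1
a_0=4:  p_0=4·1+0=4,  q_0=4·0+1=1
a_1=2:  p_1=2·4+1=9,  q_1=2·1+0=2
fundamental: x₁=9, y₁=2  (since 81 − 20·4 = 1)
(x_2, y_2) = (9·9 + 20·2·2, 9·2 + 2·9) = (161, 36)
(x_3, y_3) = (9·161 + 20·2·36, 9·36 + 2·161) = (2889, 646)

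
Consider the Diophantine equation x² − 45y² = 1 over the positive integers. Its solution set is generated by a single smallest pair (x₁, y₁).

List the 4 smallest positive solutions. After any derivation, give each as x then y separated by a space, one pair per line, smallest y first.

161 24
51841 7728
16692641 2488392
5374978561 801254496

√45 → a₀=6, period (1,2,2,2,1,12); ℓ=6 even so k=5
i=0: a=6 ⇒ p=6, q=1
i=1: a=1 ⇒ p=7, q=1
i=2: a=2 ⇒ p=20, q=3
i=3: a=2 ⇒ p=47, q=7
i=4: a=2 ⇒ p=114, q=17
i=5: a=1 ⇒ p=161, q=24
→ (161, 24).  Check: 161²=25921, 45·24²=25920, difference 1.
k=2:  x_2 = 161·161+45·24·24 = 51841,  y_2 = 161·24+24·161 = 7728
k=3:  x_3 = 161·51841+45·24·7728 = 16692641,  y_3 = 161·7728+24·51841 = 2488392
k=4:  x_4 = 161·16692641+45·24·2488392 = 5374978561,  y_4 = 161·2488392+24·16692641 = 801254496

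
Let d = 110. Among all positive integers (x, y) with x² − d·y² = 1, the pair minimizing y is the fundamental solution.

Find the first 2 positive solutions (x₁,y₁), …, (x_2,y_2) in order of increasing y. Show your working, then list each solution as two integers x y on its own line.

√110 = [10; 2,20, …], period ℓ=2 (even) → k=1
a_0=10:  p_0=10·1+0=10,  q_0=10·0+1=1
a_1=2:  p_1=2·10+1=21,  q_1=2·1+0=2
(x₁, y₁) = (21, 2);  21² − 110·2² = 1 ✓
(x_2, y_2) = (21·21 + 110·2·2, 21·2 + 2·21) = (881, 84)

21 2
881 84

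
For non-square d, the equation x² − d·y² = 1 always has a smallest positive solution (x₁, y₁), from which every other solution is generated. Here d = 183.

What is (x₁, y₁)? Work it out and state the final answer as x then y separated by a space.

[13; 1,1,8,1,1,26] for √183; ℓ=6 ⇒ convergent index 5
i=0: a=13 ⇒ p=13, q=1
i=1: a=1 ⇒ p=14, q=1
i=2: a=1 ⇒ p=27, q=2
…
i=4: a=1 ⇒ p=257, q=19
i=5: a=1 ⇒ p=487, q=36
→ (487, 36).  Check: 487²=237169, 183·36²=237168, difference 1.

487 36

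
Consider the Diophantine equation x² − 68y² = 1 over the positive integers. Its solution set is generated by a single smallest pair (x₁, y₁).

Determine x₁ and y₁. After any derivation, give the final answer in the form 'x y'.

√68 → a₀=8, period (4,16); ℓ=2 even so k=1
step 0: (8, 1)  from 8·(1,0) + (0,1)
step 1: (33, 4)  from 4·(8,1) + (1,0)
(x₁, y₁) = (33, 4);  33² − 68·4² = 1 ✓

33 4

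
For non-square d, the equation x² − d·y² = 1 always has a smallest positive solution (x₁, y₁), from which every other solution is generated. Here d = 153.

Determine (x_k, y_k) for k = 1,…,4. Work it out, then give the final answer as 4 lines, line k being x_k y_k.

2177 176
9478657 766304
41270070401 3336487440
179689877047297 14527065547456

√153 = [12; 2,1,2,2,2,1,2,24, …], period ℓ=8 (even) → k=7
step 0: (12, 1)  from 12·(1,0) + (0,1)
step 1: (25, 2)  from 2·(12,1) + (1,0)
step 2: (37, 3)  from 1·(25,2) + (12,1)
step 3: (99, 8)  from 2·(37,3) + (25,2)
step 4: (235, 19)  from 2·(99,8) + (37,3)
step 5: (569, 46)  from 2·(235,19) + (99,8)
step 6: (804, 65)  from 1·(569,46) + (235,19)
step 7: (2177, 176)  from 2·(804,65) + (569,46)
fundamental: x₁=2177, y₁=176  (since 4739329 − 153·30976 = 1)
(x_2, y_2) = (2177·2177 + 153·176·176, 2177·176 + 176·2177) = (9478657, 766304)
(x_3, y_3) = (2177·9478657 + 153·176·766304, 2177·766304 + 176·9478657) = (41270070401, 3336487440)
(x_4, y_4) = (2177·41270070401 + 153·176·3336487440, 2177·3336487440 + 176·41270070401) = (179689877047297, 14527065547456)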